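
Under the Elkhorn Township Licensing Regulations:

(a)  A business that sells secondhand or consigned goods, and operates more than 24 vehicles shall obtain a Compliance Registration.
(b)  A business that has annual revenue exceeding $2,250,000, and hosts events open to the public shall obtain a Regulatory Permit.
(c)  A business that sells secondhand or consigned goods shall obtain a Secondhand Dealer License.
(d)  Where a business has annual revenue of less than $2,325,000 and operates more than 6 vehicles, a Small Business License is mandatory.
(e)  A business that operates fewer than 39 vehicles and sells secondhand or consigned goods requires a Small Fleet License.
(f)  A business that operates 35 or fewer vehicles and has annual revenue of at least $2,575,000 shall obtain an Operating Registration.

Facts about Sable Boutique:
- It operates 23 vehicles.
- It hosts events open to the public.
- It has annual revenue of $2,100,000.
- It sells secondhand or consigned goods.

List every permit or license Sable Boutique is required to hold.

Secondhand Dealer License, Small Business License, Small Fleet License

(a) sells secondhand or consigned goods; vehicles 23 ≤ 24 → Compliance Registration not required.
(b) revenue $2,100,000 ≤ $2,250,000; hosts events open to the public → Regulatory Permit not required.
(c) sells secondhand or consigned goods → Secondhand Dealer License required.
(d) revenue $2,100,000 < $2,325,000; vehicles 23 > 6 → Small Business License required.
(e) vehicles 23 < 39; sells secondhand or consigned goods → Small Fleet License required.
(f) vehicles 23 ≤ 35; revenue $2,100,000 < $2,575,000 → Operating Registration not required.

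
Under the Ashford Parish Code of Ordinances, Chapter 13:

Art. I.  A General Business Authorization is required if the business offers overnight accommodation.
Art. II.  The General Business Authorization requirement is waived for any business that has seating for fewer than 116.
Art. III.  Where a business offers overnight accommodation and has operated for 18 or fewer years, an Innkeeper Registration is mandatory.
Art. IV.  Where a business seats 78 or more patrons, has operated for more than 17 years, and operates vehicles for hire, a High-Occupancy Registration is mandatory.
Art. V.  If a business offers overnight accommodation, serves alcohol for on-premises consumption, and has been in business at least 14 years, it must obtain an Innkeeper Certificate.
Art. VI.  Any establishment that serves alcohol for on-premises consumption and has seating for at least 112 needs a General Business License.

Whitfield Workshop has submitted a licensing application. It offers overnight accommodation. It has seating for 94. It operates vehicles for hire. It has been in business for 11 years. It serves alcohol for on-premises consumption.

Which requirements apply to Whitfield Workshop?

Innkeeper Registration

Art. I. offers overnight accommodation → General Business Authorization required.
Art. II. seating 94 < 116 → exempt from General Business Authorization.
Art. III. offers overnight accommodation; years in business 11 ≤ 18 → Innkeeper Registration required.
Art. IV. seating 94 ≥ 78; years in business 11 ≤ 17; operates vehicles for hire → High-Occupancy Registration not required.
Art. V. offers overnight accommodation; serves alcohol for on-premises consumption; years in business 11 < 14 → Innkeeper Certificate not required.
Art. VI. serves alcohol for on-premises consumption; seating 94 < 112 → General Business License not required.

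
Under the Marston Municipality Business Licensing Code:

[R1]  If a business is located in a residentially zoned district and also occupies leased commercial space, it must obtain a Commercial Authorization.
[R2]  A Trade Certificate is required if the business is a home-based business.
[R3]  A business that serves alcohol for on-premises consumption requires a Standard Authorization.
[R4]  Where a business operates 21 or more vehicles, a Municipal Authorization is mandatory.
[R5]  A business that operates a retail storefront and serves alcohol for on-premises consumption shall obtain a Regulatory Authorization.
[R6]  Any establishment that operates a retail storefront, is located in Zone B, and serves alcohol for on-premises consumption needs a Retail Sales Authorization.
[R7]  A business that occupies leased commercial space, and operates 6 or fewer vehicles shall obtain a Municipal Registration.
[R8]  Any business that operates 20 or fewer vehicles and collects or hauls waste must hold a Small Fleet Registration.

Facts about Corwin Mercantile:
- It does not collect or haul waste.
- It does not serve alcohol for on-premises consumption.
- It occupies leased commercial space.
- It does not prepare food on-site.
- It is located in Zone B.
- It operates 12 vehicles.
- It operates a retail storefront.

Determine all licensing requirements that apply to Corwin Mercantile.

[R1] is located in Zone B (not: is located in a residentially zoned district); occupies leased commercial space → Commercial Authorization not required.
[R2] occupies leased commercial space (not: is a home-based business) → Trade Certificate not required.
[R3] does not serve alcohol for on-premises consumption → Standard Authorization not required.
[R4] vehicles 12 < 21 → Municipal Authorization not required.
[R5] operates a retail storefront; does not serve alcohol for on-premises consumption → Regulatory Authorization not required.
[R6] operates a retail storefront; is located in Zone B; does not serve alcohol for on-premises consumption → Retail Sales Authorization not required.
[R7] occupies leased commercial space; vehicles 12 > 6 → Municipal Registration not required.
[R8] vehicles 12 ≤ 20; does not collect or haul waste → Small Fleet Registration not required.

None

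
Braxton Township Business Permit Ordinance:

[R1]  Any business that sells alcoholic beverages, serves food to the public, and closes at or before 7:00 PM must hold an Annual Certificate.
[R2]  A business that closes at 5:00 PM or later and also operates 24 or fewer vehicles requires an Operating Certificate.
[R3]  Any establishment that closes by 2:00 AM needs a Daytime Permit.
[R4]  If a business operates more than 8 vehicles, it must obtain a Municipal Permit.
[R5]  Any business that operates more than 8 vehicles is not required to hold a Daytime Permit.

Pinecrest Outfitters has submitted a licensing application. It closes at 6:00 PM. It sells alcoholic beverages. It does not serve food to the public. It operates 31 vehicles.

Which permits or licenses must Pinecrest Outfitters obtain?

[R1] sells alcoholic beverages; does not serve food to the public; closes 6:00 PM, at/before 7:00 PM → Annual Certificate not required.
[R2] closes 6:00 PM, after 5:00 PM; vehicles 31 > 24 → Operating Certificate not required.
[R3] closes 6:00 PM, at/before 2:00 AM → Daytime Permit required.
[R4] vehicles 31 > 8 → Municipal Permit required.
[R5] vehicles 31 > 8 → exempt from Daytime Permit.

Municipal Permit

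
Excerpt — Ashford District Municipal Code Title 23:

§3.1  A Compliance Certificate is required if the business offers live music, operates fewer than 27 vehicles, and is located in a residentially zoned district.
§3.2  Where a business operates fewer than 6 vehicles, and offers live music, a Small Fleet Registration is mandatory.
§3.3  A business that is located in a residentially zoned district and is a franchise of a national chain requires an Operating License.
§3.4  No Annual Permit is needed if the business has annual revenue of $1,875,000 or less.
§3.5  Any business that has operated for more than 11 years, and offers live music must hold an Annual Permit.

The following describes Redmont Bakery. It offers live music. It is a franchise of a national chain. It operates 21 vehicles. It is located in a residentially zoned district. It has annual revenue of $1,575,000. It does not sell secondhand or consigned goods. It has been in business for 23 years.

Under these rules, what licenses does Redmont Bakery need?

Compliance Certificate, Operating License

§3.1 offers live music; vehicles 21 < 27; is located in a residentially zoned district → Compliance Certificate required.
§3.2 vehicles 21 ≥ 6; offers live music → Small Fleet Registration not required.
§3.3 is located in a residentially zoned district; is a franchise of a national chain → Operating License required.
§3.4 revenue $1,575,000 ≤ $1,875,000 → exempt from Annual Permit.
§3.5 years in business 23 > 11; offers live music → Annual Permit required.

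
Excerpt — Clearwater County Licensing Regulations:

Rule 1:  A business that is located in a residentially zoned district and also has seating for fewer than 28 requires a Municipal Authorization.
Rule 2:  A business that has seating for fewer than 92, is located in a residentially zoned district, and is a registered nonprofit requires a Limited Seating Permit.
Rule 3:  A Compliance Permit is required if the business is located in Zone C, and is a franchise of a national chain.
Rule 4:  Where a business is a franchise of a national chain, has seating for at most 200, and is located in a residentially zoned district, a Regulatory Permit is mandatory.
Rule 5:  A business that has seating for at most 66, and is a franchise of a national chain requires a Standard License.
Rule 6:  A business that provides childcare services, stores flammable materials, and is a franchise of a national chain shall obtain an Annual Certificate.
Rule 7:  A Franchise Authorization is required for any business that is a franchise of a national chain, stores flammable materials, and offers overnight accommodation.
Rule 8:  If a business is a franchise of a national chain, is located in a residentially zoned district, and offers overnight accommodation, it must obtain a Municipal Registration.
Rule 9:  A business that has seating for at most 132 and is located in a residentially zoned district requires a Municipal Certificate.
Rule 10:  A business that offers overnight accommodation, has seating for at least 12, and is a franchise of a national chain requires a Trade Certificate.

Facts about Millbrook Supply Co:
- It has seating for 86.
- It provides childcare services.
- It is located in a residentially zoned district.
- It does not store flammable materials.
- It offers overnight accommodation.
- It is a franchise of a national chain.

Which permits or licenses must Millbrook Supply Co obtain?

Municipal Certificate, Municipal Registration, Regulatory Permit, Trade Certificate

Rule 1: is located in a residentially zoned district; seating 86 ≥ 28 → Municipal Authorization not required.
Rule 2: seating 86 < 92; is located in a residentially zoned district; is a franchise of a national chain (not: is a registered nonprofit) → Limited Seating Permit not required.
Rule 3: is located in a residentially zoned district (not: is located in Zone C); is a franchise of a national chain → Compliance Permit not required.
Rule 4: is a franchise of a national chain; seating 86 ≤ 200; is located in a residentially zoned district → Regulatory Permit required.
Rule 5: seating 86 > 66; is a franchise of a national chain → Standard License not required.
Rule 6: provides childcare services; does not store flammable materials; is a franchise of a national chain → Annual Certificate not required.
Rule 7: is a franchise of a national chain; does not store flammable materials; offers overnight accommodation → Franchise Authorization not required.
Rule 8: is a franchise of a national chain; is located in a residentially zoned district; offers overnight accommodation → Municipal Registration required.
Rule 9: seating 86 ≤ 132; is located in a residentially zoned district → Municipal Certificate required.
Rule 10: offers overnight accommodation; seating 86 ≥ 12; is a franchise of a national chain → Trade Certificate required.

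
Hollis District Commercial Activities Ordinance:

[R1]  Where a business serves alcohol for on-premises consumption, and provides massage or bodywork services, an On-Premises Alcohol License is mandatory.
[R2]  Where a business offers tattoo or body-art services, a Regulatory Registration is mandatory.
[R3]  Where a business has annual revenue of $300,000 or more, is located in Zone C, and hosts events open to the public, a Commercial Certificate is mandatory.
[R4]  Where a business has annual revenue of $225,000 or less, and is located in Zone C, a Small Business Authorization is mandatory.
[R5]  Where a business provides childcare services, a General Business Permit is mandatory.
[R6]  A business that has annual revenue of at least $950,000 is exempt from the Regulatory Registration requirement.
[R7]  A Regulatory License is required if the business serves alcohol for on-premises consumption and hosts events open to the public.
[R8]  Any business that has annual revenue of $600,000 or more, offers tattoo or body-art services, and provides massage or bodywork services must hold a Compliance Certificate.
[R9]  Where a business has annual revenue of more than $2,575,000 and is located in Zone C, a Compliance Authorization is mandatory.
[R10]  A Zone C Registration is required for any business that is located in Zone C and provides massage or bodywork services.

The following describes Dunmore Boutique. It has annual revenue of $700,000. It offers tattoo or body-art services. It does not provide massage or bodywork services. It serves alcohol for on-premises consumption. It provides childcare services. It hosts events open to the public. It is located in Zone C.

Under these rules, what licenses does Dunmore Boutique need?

[R1] serves alcohol for on-premises consumption; does not provide massage or bodywork services → On-Premises Alcohol License not required.
[R2] offers tattoo or body-art services → Regulatory Registration required.
[R3] revenue $700,000 ≥ $300,000; is located in Zone C; hosts events open to the public → Commercial Certificate required.
[R4] revenue $700,000 > $225,000; is located in Zone C → Small Business Authorization not required.
[R5] provides childcare services → General Business Permit required.
[R6] revenue $700,000 < $950,000 → Regulatory Registration exemption does not apply.
[R7] serves alcohol for on-premises consumption; hosts events open to the public → Regulatory License required.
[R8] revenue $700,000 ≥ $600,000; offers tattoo or body-art services; does not provide massage or bodywork services → Compliance Certificate not required.
[R9] revenue $700,000 ≤ $2,575,000; is located in Zone C → Compliance Authorization not required.
[R10] is located in Zone C; does not provide massage or bodywork services → Zone C Registration not required.

Commercial Certificate, General Business Permit, Regulatory License, Regulatory Registration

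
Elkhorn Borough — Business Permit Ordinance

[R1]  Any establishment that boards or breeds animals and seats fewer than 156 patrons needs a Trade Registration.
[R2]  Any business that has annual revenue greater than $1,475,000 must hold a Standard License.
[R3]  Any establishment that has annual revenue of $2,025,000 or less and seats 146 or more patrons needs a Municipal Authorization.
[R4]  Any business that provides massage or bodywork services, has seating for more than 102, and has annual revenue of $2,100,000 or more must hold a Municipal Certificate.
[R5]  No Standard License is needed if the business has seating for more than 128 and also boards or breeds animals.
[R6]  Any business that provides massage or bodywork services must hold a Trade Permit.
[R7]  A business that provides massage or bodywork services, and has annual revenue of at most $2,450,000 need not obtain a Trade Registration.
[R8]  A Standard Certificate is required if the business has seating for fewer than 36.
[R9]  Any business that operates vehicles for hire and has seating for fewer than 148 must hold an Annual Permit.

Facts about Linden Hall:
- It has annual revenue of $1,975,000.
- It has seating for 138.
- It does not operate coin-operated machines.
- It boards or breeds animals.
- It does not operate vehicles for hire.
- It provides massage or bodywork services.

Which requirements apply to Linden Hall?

Trade Permit

[R1] boards or breeds animals; seating 138 < 156 → Trade Registration required.
[R2] revenue $1,975,000 > $1,475,000 → Standard License required.
[R3] revenue $1,975,000 ≤ $2,025,000; seating 138 < 146 → Municipal Authorization not required.
[R4] provides massage or bodywork services; seating 138 > 102; revenue $1,975,000 < $2,100,000 → Municipal Certificate not required.
[R5] seating 138 > 128; boards or breeds animals → exempt from Standard License.
[R6] provides massage or bodywork services → Trade Permit required.
[R7] provides massage or bodywork services; revenue $1,975,000 ≤ $2,450,000 → exempt from Trade Registration.
[R8] seating 138 ≥ 36 → Standard Certificate not required.
[R9] does not operate vehicles for hire; seating 138 < 148 → Annual Permit not required.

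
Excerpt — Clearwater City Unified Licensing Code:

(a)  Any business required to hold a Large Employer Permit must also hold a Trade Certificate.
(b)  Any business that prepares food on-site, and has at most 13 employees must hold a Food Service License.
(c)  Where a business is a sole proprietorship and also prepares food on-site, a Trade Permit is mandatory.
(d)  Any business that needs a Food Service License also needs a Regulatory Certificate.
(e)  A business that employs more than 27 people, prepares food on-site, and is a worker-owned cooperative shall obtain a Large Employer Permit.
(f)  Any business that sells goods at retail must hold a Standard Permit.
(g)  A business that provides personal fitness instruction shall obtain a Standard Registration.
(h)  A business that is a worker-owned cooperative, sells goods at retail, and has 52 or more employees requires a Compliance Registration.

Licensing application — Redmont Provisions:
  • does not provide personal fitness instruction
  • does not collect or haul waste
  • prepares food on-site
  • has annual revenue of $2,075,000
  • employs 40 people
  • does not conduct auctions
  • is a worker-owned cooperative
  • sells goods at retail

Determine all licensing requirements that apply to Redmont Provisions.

(a) Large Employer Permit is required → Trade Certificate also required.
(b) prepares food on-site; employees 40 > 13 → Food Service License not required.
(c) is a worker-owned cooperative (not: is a sole proprietorship); prepares food on-site → Trade Permit not required.
(d) Food Service License is not required → no effect.
(e) employees 40 > 27; prepares food on-site; is a worker-owned cooperative → Large Employer Permit required.
(f) sells goods at retail → Standard Permit required.
(g) does not provide personal fitness instruction → Standard Registration not required.
(h) is a worker-owned cooperative; sells goods at retail; employees 40 < 52 → Compliance Registration not required.

Large Employer Permit, Standard Permit, Trade Certificate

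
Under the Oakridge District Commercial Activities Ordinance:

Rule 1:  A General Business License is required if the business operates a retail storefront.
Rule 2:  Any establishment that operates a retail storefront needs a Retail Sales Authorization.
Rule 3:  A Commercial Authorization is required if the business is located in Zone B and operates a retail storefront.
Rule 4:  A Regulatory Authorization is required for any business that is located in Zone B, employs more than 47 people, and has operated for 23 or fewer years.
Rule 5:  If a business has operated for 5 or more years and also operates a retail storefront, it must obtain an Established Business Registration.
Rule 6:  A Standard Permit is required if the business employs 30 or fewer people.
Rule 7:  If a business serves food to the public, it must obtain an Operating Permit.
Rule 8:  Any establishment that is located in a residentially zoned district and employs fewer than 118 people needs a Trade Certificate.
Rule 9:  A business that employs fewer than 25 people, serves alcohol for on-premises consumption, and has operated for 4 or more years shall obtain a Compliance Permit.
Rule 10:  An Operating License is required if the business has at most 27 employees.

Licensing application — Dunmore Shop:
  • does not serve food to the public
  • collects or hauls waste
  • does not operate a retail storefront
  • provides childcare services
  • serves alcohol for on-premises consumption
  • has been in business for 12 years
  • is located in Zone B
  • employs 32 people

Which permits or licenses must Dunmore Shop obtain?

Rule 1: does not operate a retail storefront → General Business License not required.
Rule 2: does not operate a retail storefront → Retail Sales Authorization not required.
Rule 3: is located in Zone B; does not operate a retail storefront → Commercial Authorization not required.
Rule 4: is located in Zone B; employees 32 ≤ 47; years in business 12 ≤ 23 → Regulatory Authorization not required.
Rule 5: years in business 12 ≥ 5; does not operate a retail storefront → Established Business Registration not required.
Rule 6: employees 32 > 30 → Standard Permit not required.
Rule 7: does not serve food to the public → Operating Permit not required.
Rule 8: is located in Zone B (not: is located in a residentially zoned district); employees 32 < 118 → Trade Certificate not required.
Rule 9: employees 32 ≥ 25; serves alcohol for on-premises consumption; years in business 12 ≥ 4 → Compliance Permit not required.
Rule 10: employees 32 > 27 → Operating License not required.

None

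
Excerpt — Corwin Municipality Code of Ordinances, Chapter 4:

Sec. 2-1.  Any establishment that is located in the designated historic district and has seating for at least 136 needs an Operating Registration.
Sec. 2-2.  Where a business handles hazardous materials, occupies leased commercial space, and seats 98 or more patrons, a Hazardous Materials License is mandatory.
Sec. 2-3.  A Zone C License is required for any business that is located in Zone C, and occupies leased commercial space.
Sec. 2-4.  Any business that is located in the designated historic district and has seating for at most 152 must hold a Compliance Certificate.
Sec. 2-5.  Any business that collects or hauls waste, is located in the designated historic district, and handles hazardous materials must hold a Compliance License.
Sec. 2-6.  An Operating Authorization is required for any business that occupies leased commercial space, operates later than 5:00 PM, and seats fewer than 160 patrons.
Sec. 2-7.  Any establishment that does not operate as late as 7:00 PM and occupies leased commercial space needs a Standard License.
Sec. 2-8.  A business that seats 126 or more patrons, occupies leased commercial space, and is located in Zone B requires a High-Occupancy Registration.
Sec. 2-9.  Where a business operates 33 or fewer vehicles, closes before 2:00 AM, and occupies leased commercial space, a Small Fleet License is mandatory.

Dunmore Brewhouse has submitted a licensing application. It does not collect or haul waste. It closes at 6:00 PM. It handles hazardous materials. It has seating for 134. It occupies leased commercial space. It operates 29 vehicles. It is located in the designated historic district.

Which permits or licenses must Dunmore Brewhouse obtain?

Compliance Certificate, Hazardous Materials License, Operating Authorization, Small Fleet License, Standard License

Sec. 2-1. is located in the designated historic district; seating 134 < 136 → Operating Registration not required.
Sec. 2-2. handles hazardous materials; occupies leased commercial space; seating 134 ≥ 98 → Hazardous Materials License required.
Sec. 2-3. is located in the designated historic district (not: is located in Zone C); occupies leased commercial space → Zone C License not required.
Sec. 2-4. is located in the designated historic district; seating 134 ≤ 152 → Compliance Certificate required.
Sec. 2-5. does not collect or haul waste; is located in the designated historic district; handles hazardous materials → Compliance License not required.
Sec. 2-6. occupies leased commercial space; closes 6:00 PM, after 5:00 PM; seating 134 < 160 → Operating Authorization required.
Sec. 2-7. closes 6:00 PM, at/before 7:00 PM; occupies leased commercial space → Standard License required.
Sec. 2-8. seating 134 ≥ 126; occupies leased commercial space; is located in the designated historic district (not: is located in Zone B) → High-Occupancy Registration not required.
Sec. 2-9. vehicles 29 ≤ 33; closes 6:00 PM, at/before 2:00 AM; occupies leased commercial space → Small Fleet License required.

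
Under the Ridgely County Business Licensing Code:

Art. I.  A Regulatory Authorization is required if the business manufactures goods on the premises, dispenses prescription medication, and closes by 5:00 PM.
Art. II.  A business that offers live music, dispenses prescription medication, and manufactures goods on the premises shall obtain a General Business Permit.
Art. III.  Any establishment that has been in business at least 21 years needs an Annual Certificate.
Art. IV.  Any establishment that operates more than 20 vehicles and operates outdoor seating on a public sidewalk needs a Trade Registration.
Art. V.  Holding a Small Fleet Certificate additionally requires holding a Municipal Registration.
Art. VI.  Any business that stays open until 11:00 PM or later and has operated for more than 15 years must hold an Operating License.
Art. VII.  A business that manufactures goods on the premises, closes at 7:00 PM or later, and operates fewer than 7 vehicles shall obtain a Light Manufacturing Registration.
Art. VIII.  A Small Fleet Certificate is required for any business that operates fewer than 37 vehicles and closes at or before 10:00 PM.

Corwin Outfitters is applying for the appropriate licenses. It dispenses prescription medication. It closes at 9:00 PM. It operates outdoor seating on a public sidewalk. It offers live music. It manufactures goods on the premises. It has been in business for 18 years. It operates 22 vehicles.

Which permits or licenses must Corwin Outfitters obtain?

General Business Permit, Municipal Registration, Small Fleet Certificate, Trade Registration

Art. I. manufactures goods on the premises; dispenses prescription medication; closes 9:00 PM, after 5:00 PM → Regulatory Authorization not required.
Art. II. offers live music; dispenses prescription medication; manufactures goods on the premises → General Business Permit required.
Art. III. years in business 18 < 21 → Annual Certificate not required.
Art. IV. vehicles 22 > 20; operates outdoor seating on a public sidewalk → Trade Registration required.
Art. V. Small Fleet Certificate is required → Municipal Registration also required.
Art. VI. closes 9:00 PM, at/before 11:00 PM; years in business 18 > 15 → Operating License not required.
Art. VII. manufactures goods on the premises; closes 9:00 PM, after 7:00 PM; vehicles 22 ≥ 7 → Light Manufacturing Registration not required.
Art. VIII. vehicles 22 < 37; closes 9:00 PM, at/before 10:00 PM → Small Fleet Certificate required.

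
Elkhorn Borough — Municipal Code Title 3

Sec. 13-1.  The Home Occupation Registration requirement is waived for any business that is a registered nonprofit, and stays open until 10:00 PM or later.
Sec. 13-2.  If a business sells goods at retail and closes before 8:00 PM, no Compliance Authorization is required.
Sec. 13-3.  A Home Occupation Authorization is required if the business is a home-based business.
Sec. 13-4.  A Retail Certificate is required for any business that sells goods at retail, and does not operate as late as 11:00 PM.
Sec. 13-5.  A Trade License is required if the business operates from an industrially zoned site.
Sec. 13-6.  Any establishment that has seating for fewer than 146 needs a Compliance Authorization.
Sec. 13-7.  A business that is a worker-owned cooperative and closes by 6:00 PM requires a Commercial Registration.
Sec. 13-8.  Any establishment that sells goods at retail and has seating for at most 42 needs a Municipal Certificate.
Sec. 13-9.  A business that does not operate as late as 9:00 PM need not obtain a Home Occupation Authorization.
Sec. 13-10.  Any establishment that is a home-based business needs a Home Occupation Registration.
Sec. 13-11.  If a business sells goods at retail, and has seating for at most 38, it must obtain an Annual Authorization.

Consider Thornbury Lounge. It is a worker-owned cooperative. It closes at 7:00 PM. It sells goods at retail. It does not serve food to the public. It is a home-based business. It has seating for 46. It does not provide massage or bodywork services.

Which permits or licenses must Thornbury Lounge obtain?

Home Occupation Registration, Retail Certificate

Sec. 13-1. is a worker-owned cooperative (not: is a registered nonprofit); closes 7:00 PM, at/before 10:00 PM → Home Occupation Registration exemption does not apply.
Sec. 13-2. sells goods at retail; closes 7:00 PM, at/before 8:00 PM → exempt from Compliance Authorization.
Sec. 13-3. is a home-based business → Home Occupation Authorization required.
Sec. 13-4. sells goods at retail; closes 7:00 PM, at/before 11:00 PM → Retail Certificate required.
Sec. 13-5. is a home-based business (not: operates from an industrially zoned site) → Trade License not required.
Sec. 13-6. seating 46 < 146 → Compliance Authorization required.
Sec. 13-7. is a worker-owned cooperative; closes 7:00 PM, after 6:00 PM → Commercial Registration not required.
Sec. 13-8. sells goods at retail; seating 46 > 42 → Municipal Certificate not required.
Sec. 13-9. closes 7:00 PM, at/before 9:00 PM → exempt from Home Occupation Authorization.
Sec. 13-10. is a home-based business → Home Occupation Registration required.
Sec. 13-11. sells goods at retail; seating 46 > 38 → Annual Authorization not required.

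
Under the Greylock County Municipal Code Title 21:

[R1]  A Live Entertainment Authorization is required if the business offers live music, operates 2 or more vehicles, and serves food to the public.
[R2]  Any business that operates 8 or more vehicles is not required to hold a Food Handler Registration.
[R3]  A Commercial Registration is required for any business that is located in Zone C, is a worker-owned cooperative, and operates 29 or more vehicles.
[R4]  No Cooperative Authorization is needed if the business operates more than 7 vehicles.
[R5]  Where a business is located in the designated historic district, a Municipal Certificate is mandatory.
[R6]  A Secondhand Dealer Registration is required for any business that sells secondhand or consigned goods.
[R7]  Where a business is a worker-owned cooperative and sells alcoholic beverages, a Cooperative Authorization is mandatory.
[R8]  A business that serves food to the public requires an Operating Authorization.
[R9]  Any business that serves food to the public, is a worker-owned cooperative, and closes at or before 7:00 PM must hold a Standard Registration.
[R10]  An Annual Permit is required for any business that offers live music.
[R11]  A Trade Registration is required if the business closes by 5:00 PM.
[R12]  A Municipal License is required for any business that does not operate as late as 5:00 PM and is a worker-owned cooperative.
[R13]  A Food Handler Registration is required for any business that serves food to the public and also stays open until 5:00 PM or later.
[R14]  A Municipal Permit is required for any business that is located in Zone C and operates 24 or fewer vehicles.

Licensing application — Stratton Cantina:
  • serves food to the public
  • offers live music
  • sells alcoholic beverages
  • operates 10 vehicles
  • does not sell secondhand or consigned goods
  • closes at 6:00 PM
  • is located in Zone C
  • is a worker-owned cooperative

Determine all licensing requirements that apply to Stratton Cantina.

Annual Permit, Live Entertainment Authorization, Municipal Permit, Operating Authorization, Standard Registration

[R1] offers live music; vehicles 10 ≥ 2; serves food to the public → Live Entertainment Authorization required.
[R2] vehicles 10 ≥ 8 → exempt from Food Handler Registration.
[R3] is located in Zone C; is a worker-owned cooperative; vehicles 10 < 29 → Commercial Registration not required.
[R4] vehicles 10 > 7 → exempt from Cooperative Authorization.
[R5] is located in Zone C (not: is located in the designated historic district) → Municipal Certificate not required.
[R6] does not sell secondhand or consigned goods → Secondhand Dealer Registration not required.
[R7] is a worker-owned cooperative; sells alcoholic beverages → Cooperative Authorization required.
[R8] serves food to the public → Operating Authorization required.
[R9] serves food to the public; is a worker-owned cooperative; closes 6:00 PM, at/before 7:00 PM → Standard Registration required.
[R10] offers live music → Annual Permit required.
[R11] closes 6:00 PM, after 5:00 PM → Trade Registration not required.
[R12] closes 6:00 PM, after 5:00 PM; is a worker-owned cooperative → Municipal License not required.
[R13] serves food to the public; closes 6:00 PM, after 5:00 PM → Food Handler Registration required.
[R14] is located in Zone C; vehicles 10 ≤ 24 → Municipal Permit required.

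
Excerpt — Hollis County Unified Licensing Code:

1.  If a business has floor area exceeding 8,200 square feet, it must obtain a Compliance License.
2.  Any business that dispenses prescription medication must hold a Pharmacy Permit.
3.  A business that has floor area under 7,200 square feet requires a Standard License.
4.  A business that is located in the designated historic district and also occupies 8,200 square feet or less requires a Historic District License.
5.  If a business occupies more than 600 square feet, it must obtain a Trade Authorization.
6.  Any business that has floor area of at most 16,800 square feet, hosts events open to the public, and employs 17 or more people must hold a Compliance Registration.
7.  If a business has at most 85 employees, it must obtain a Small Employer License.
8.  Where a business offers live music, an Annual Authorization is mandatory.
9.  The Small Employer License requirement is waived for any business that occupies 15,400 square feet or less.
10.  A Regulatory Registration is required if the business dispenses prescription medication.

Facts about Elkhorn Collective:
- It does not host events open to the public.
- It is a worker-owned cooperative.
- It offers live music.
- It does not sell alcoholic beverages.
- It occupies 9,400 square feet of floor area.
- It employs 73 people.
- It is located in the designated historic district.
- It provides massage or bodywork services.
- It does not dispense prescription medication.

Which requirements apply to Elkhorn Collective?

Annual Authorization, Compliance License, Trade Authorization

1. floor area 9,400 square feet > 8,200 square feet → Compliance License required.
2. does not dispense prescription medication → Pharmacy Permit not required.
3. floor area 9,400 square feet ≥ 7,200 square feet → Standard License not required.
4. is located in the designated historic district; floor area 9,400 square feet > 8,200 square feet → Historic District License not required.
5. floor area 9,400 square feet > 600 square feet → Trade Authorization required.
6. floor area 9,400 square feet ≤ 16,800 square feet; does not host events open to the public; employees 73 ≥ 17 → Compliance Registration not required.
7. employees 73 ≤ 85 → Small Employer License required.
8. offers live music → Annual Authorization required.
9. floor area 9,400 square feet ≤ 15,400 square feet → exempt from Small Employer License.
10. does not dispense prescription medication → Regulatory Registration not required.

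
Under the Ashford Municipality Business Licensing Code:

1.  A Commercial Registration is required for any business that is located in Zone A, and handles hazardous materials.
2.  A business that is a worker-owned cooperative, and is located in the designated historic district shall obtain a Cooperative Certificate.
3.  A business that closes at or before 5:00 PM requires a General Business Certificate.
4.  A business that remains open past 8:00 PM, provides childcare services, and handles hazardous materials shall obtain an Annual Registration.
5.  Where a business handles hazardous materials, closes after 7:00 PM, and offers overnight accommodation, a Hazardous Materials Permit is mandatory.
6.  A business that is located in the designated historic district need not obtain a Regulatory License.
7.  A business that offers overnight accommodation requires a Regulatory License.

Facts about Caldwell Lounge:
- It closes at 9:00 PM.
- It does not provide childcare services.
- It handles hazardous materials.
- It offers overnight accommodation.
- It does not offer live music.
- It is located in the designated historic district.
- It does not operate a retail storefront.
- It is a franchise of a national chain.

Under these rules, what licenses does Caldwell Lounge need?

1. is located in the designated historic district (not: is located in Zone A); handles hazardous materials → Commercial Registration not required.
2. is a franchise of a national chain (not: is a worker-owned cooperative); is located in the designated historic district → Cooperative Certificate not required.
3. closes 9:00 PM, after 5:00 PM → General Business Certificate not required.
4. closes 9:00 PM, after 8:00 PM; does not provide childcare services; handles hazardous materials → Annual Registration not required.
5. handles hazardous materials; closes 9:00 PM, after 7:00 PM; offers overnight accommodation → Hazardous Materials Permit required.
6. is located in the designated historic district → exempt from Regulatory License.
7. offers overnight accommodation → Regulatory License required.

Hazardous Materials Permit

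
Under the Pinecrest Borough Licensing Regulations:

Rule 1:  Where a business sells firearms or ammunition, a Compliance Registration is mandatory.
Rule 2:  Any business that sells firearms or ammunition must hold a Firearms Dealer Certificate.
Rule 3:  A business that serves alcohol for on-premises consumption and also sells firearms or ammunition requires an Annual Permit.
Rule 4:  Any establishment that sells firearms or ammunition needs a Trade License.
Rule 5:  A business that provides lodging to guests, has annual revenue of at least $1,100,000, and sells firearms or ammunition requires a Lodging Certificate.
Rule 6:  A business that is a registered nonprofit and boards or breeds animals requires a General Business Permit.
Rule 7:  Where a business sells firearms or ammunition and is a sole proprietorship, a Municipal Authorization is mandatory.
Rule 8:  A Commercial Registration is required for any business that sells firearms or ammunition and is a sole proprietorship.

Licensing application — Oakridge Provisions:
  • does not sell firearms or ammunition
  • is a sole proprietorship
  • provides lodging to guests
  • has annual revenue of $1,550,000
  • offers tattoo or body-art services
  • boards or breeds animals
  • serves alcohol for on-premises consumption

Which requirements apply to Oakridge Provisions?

Rule 1: does not sell firearms or ammunition → Compliance Registration not required.
Rule 2: does not sell firearms or ammunition → Firearms Dealer Certificate not required.
Rule 3: serves alcohol for on-premises consumption; does not sell firearms or ammunition → Annual Permit not required.
Rule 4: does not sell firearms or ammunition → Trade License not required.
Rule 5: provides lodging to guests; revenue $1,550,000 ≥ $1,100,000; does not sell firearms or ammunition → Lodging Certificate not required.
Rule 6: is a sole proprietorship (not: is a registered nonprofit); boards or breeds animals → General Business Permit not required.
Rule 7: does not sell firearms or ammunition; is a sole proprietorship → Municipal Authorization not required.
Rule 8: does not sell firearms or ammunition; is a sole proprietorship → Commercial Registration not required.

None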